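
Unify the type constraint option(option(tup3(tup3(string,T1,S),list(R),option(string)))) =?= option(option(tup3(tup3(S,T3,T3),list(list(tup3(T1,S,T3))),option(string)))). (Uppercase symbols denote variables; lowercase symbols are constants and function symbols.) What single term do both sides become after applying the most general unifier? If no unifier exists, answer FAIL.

option(option(tup3(tup3(string,string,string),list(list(tup3(string,string,string))),option(string))))

Decompose option/1: option(tup3(tup3(string,T1,S),list(R),option(string))) =?= option(tup3(tup3(S,T3,T3),list(list(tup3(T1,S,T3))),option(string))).
Decompose option/1: tup3(tup3(string,T1,S),list(R),option(string)) =?= tup3(tup3(S,T3,T3),list(list(tup3(T1,S,T3))),option(string)).
Decompose tup3/3: tup3(string,T1,S) =?= tup3(S,T3,T3),  list(R) =?= list(list(tup3(T1,S,T3))),  option(string) =?= option(string).
Decompose tup3/3: string =?= S,  T1 =?= T3,  S =?= T3.
Bind S := string; substituting into the 2 remaining equations that mention S gives: string =?= T3,  list(R) =?= list(list(tup3(T1,string,T3))).
Bind T1 := T3; substituting into the one remaining equation that mentions T1 gives: list(R) =?= list(list(tup3(T3,string,T3))).
Bind T3 := string; substituting into the one remaining equation that mentions T3 gives: list(R) =?= list(list(tup3(string,string,string))). Substituting into the earlier binding gives T1 := string.
Decompose list/1: R =?= list(tup3(string,string,string)).
Bind R := list(tup3(string,string,string)); no other remaining equation mentions R.
Delete trivial equation option(string) =?= option(string).
Applying the MGU to either side gives option(option(tup3(tup3(string,string,string),list(list(tup3(string,string,string))),option(string)))).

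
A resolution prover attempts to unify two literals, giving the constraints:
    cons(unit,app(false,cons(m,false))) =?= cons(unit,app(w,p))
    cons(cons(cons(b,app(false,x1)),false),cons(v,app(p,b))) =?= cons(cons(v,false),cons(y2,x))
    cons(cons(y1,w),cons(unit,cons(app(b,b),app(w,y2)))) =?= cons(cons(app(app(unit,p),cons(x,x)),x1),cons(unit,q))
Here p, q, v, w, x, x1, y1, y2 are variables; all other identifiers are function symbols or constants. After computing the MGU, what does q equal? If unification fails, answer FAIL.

Decompose cons/2: unit =?= unit,  app(false,cons(m,false)) =?= app(w,p).
Delete trivial equation unit =?= unit.
Decompose app/2: false =?= w,  cons(m,false) =?= p.
Bind w := false; substituting into the one remaining equation that mentions w gives: cons(cons(y1,false),cons(unit,cons(app(b,b),app(false,y2)))) =?= cons(cons(app(app(unit,p),cons(x,x)),x1),cons(unit,q)).
Bind p := cons(m,false); substituting into the remaining equations gives: cons(cons(cons(b,app(false,x1)),false),cons(v,app(cons(m,false),b))) =?= cons(cons(v,false),cons(y2,x)),  cons(cons(y1,false),cons(unit,cons(app(b,b),app(false,y2)))) =?= cons(cons(app(app(unit,cons(m,false)),cons(x,x)),x1),cons(unit,q)).
Decompose cons/2: cons(cons(b,app(false,x1)),false) =?= cons(v,false),  cons(v,app(cons(m,false),b)) =?= cons(y2,x).
Decompose cons/2: cons(b,app(false,x1)) =?= v,  false =?= false.
Bind v := cons(b,app(false,x1)); substituting into the one remaining equation that mentions v gives: cons(cons(b,app(false,x1)),app(cons(m,false),b)) =?= cons(y2,x).
Delete trivial equation false =?= false.
Decompose cons/2: cons(b,app(false,x1)) =?= y2,  app(cons(m,false),b) =?= x.
Bind y2 := cons(b,app(false,x1)); substituting into the one remaining equation that mentions y2 gives: cons(cons(y1,false),cons(unit,cons(app(b,b),app(false,cons(b,app(false,x1)))))) =?= cons(cons(app(app(unit,cons(m,false)),cons(x,x)),x1),cons(unit,q)).
Bind x := app(cons(m,false),b); substituting into the remaining equation gives: cons(cons(y1,false),cons(unit,cons(app(b,b),app(false,cons(b,app(false,x1)))))) =?= cons(cons(app(app(unit,cons(m,false)),cons(app(cons(m,false),b),app(cons(m,false),b))),x1),cons(unit,q)).
Decompose cons/2: cons(y1,false) =?= cons(app(app(unit,cons(m,false)),cons(app(cons(m,false),b),app(cons(m,false),b))),x1),  cons(unit,cons(app(b,b),app(false,cons(b,app(false,x1))))) =?= cons(unit,q).
Decompose cons/2: y1 =?= app(app(unit,cons(m,false)),cons(app(cons(m,false),b),app(cons(m,false),b))),  false =?= x1.
Bind y1 := app(app(unit,cons(m,false)),cons(app(cons(m,false),b),app(cons(m,false),b))); no other remaining equation mentions y1.
Bind x1 := false; substituting into the remaining equation gives: cons(unit,cons(app(b,b),app(false,cons(b,app(false,false))))) =?= cons(unit,q). Substituting into the earlier bindings gives v := cons(b,app(false,false)), y2 := cons(b,app(false,false)).
Decompose cons/2: unit =?= unit,  cons(app(b,b),app(false,cons(b,app(false,false)))) =?= q.
Delete trivial equation unit =?= unit.
Bind q := cons(app(b,b),app(false,cons(b,app(false,false)))).
MGU = { w ↦ false, p ↦ cons(m,false), v ↦ cons(b,app(false,false)), y2 ↦ cons(b,app(false,false)), x ↦ app(cons(m,false),b), y1 ↦ app(app(unit,cons(m,false)),cons(app(cons(m,false),b),app(cons(m,false),b))), x1 ↦ false, q ↦ cons(app(b,b),app(false,cons(b,app(false,false)))) }, so q ↦ cons(app(b,b),app(false,cons(b,app(false,false)))).

cons(app(b,b),app(false,cons(b,app(false,false))))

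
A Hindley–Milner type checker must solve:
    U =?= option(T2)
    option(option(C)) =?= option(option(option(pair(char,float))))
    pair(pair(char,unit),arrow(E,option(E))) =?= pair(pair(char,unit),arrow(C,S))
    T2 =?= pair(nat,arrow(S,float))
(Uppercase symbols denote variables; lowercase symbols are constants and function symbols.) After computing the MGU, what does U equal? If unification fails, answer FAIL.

Bind U := option(T2); no other remaining equation mentions U.
Decompose option/1: option(C) =?= option(option(pair(char,float))).
Decompose option/1: C =?= option(pair(char,float)).
Bind C := option(pair(char,float)); substituting into the one remaining equation that mentions C gives: pair(pair(char,unit),arrow(E,option(E))) =?= pair(pair(char,unit),arrow(option(pair(char,float)),S)).
Decompose pair/2: pair(char,unit) =?= pair(char,unit),  arrow(E,option(E)) =?= arrow(option(pair(char,float)),S).
Delete trivial equation pair(char,unit) =?= pair(char,unit).
Decompose arrow/2: E =?= option(pair(char,float)),  option(E) =?= S.
Bind E := option(pair(char,float)); substituting into the one remaining equation that mentions E gives: option(option(pair(char,float))) =?= S.
Bind S := option(option(pair(char,float))); substituting into the remaining equation gives: T2 =?= pair(nat,arrow(option(option(pair(char,float))),float)).
Bind T2 := pair(nat,arrow(option(option(pair(char,float))),float)). Substituting into the earlier binding gives U := option(pair(nat,arrow(option(option(pair(char,float))),float))).
MGU = { U ↦ option(pair(nat,arrow(option(option(pair(char,float))),float))), C ↦ option(pair(char,float)), E ↦ option(pair(char,float)), S ↦ option(option(pair(char,float))), T2 ↦ pair(nat,arrow(option(option(pair(char,float))),float)) }, so U ↦ option(pair(nat,arrow(option(option(pair(char,float))),float))).

option(pair(nat,arrow(option(option(pair(char,float))),float)))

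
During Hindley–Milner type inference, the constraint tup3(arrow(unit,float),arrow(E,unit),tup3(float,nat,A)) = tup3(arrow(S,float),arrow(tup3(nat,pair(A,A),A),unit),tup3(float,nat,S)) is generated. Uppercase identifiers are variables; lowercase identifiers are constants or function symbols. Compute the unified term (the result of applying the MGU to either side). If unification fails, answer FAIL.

Decompose tup3/3: arrow(unit,float) = arrow(S,float),  arrow(E,unit) = arrow(tup3(nat,pair(A,A),A),unit),  tup3(float,nat,A) = tup3(float,nat,S).
Decompose arrow/2: unit = S,  float = float.
Bind S := unit; substituting into the one remaining equation that mentions S gives: tup3(float,nat,A) = tup3(float,nat,unit).
Delete trivial equation float = float.
Decompose arrow/2: E = tup3(nat,pair(A,A),A),  unit = unit.
Bind E := tup3(nat,pair(A,A),A); no other remaining equation mentions E.
Delete trivial equation unit = unit.
Decompose tup3/3: float = float,  nat = nat,  A = unit.
Delete trivial equation float = float.
Delete trivial equation nat = nat.
Bind A := unit. Substituting into the earlier binding gives E := tup3(nat,pair(unit,unit),unit).
Applying the MGU to either side gives tup3(arrow(unit,float),arrow(tup3(nat,pair(unit,unit),unit),unit),tup3(float,nat,unit)).

tup3(arrow(unit,float),arrow(tup3(nat,pair(unit,unit),unit),unit),tup3(float,nat,unit))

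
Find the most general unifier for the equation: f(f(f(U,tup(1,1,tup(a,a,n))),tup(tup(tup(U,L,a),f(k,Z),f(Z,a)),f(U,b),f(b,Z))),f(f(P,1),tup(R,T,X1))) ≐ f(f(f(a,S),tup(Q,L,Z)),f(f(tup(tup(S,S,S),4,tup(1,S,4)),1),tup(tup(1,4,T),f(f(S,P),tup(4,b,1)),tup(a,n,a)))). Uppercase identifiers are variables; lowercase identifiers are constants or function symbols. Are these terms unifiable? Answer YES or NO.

NO

Decompose f/2: f(f(U,tup(1,1,tup(a,a,n))),tup(tup(tup(U,L,a),f(k,Z),f(Z,a)),f(U,b),f(b,Z))) ≐ f(f(a,S),tup(Q,L,Z)),  f(f(P,1),tup(R,T,X1)) ≐ f(f(tup(tup(S,S,S),4,tup(1,S,4)),1),tup(tup(1,4,T),f(f(S,P),tup(4,b,1)),tup(a,n,a))).
Decompose f/2: f(U,tup(1,1,tup(a,a,n))) ≐ f(a,S),  tup(tup(tup(U,L,a),f(k,Z),f(Z,a)),f(U,b),f(b,Z)) ≐ tup(Q,L,Z).
Decompose f/2: U ≐ a,  tup(1,1,tup(a,a,n)) ≐ S.
Bind U := a; substituting into the one remaining equation that mentions U gives: tup(tup(tup(a,L,a),f(k,Z),f(Z,a)),f(a,b),f(b,Z)) ≐ tup(Q,L,Z).
Bind S := tup(1,1,tup(a,a,n)); substituting into the one remaining equation that mentions S gives: f(f(P,1),tup(R,T,X1)) ≐ f(f(tup(tup(tup(1,1,tup(a,a,n)),tup(1,1,tup(a,a,n)),tup(1,1,tup(a,a,n))),4,tup(1,tup(1,1,tup(a,a,n)),4)),1),tup(tup(1,4,T),f(f(tup(1,1,tup(a,a,n)),P),tup(4,b,1)),tup(a,n,a))).
Decompose tup/3: tup(tup(a,L,a),f(k,Z),f(Z,a)) ≐ Q,  f(a,b) ≐ L,  f(b,Z) ≐ Z.
Bind Q := tup(tup(a,L,a),f(k,Z),f(Z,a)); no other remaining equation mentions Q.
Bind L := f(a,b); no other remaining equation mentions L. Substituting into the earlier binding gives Q := tup(tup(a,f(a,b),a),f(k,Z),f(Z,a)).
Occurs check fails: Z occurs in f(b,Z); the equation Z ≐ f(b,Z) has no finite solution.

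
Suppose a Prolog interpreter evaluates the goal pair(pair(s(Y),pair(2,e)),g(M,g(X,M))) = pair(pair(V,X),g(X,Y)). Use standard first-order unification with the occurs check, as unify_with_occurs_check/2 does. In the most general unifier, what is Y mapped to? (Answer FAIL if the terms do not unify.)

Decompose pair/2: pair(s(Y),pair(2,e)) = pair(V,X),  g(M,g(X,M)) = g(X,Y).
Decompose pair/2: s(Y) = V,  pair(2,e) = X.
Bind V := s(Y); no other remaining equation mentions V.
Bind X := pair(2,e); substituting into the remaining equation gives: g(M,g(pair(2,e),M)) = g(pair(2,e),Y).
Decompose g/2: M = pair(2,e),  g(pair(2,e),M) = Y.
Bind M := pair(2,e); substituting into the remaining equation gives: g(pair(2,e),pair(2,e)) = Y.
Bind Y := g(pair(2,e),pair(2,e)). Substituting into the earlier binding gives V := s(g(pair(2,e),pair(2,e))).
MGU = { V ↦ s(g(pair(2,e),pair(2,e))), X ↦ pair(2,e), M ↦ pair(2,e), Y ↦ g(pair(2,e),pair(2,e)) }, so Y ↦ g(pair(2,e),pair(2,e)).

g(pair(2,e),pair(2,e))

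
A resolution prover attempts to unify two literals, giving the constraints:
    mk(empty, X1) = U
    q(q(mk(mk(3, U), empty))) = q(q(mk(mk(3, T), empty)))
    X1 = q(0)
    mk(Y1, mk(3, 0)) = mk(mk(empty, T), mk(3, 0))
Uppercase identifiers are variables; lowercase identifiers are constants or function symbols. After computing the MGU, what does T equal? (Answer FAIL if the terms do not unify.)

Bind U := mk(empty, X1); substituting into the one remaining equation that mentions U gives: q(q(mk(mk(3, mk(empty, X1)), empty))) = q(q(mk(mk(3, T), empty))).
Decompose q/1: q(mk(mk(3, mk(empty, X1)), empty)) = q(mk(mk(3, T), empty)).
Decompose q/1: mk(mk(3, mk(empty, X1)), empty) = mk(mk(3, T), empty).
Decompose mk/2: mk(3, mk(empty, X1)) = mk(3, T),  empty = empty.
Decompose mk/2: 3 = 3,  mk(empty, X1) = T.
Delete trivial equation 3 = 3.
Bind T := mk(empty, X1); substituting into the one remaining equation that mentions T gives: mk(Y1, mk(3, 0)) = mk(mk(empty, mk(empty, X1)), mk(3, 0)).
Delete trivial equation empty = empty.
Bind X1 := q(0); substituting into the remaining equation gives: mk(Y1, mk(3, 0)) = mk(mk(empty, mk(empty, q(0))), mk(3, 0)). Substituting into the earlier bindings gives U := mk(empty, q(0)), T := mk(empty, q(0)).
Decompose mk/2: Y1 = mk(empty, mk(empty, q(0))),  mk(3, 0) = mk(3, 0).
Bind Y1 := mk(empty, mk(empty, q(0))); no other remaining equation mentions Y1.
Delete trivial equation mk(3, 0) = mk(3, 0).
MGU = { U := mk(empty, q(0)), T := mk(empty, q(0)), X1 := q(0), Y1 := mk(empty, mk(empty, q(0))) }, so T := mk(empty, q(0)).

mk(empty, q(0))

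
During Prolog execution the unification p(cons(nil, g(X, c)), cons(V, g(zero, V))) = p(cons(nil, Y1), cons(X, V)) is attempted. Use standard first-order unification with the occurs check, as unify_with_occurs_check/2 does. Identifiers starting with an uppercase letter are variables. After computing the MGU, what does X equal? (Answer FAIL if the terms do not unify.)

FAIL

Decompose p/2: cons(nil, g(X, c)) = cons(nil, Y1),  cons(V, g(zero, V)) = cons(X, V).
Decompose cons/2: nil = nil,  g(X, c) = Y1.
Delete trivial equation nil = nil.
Bind Y1 := g(X, c); no other remaining equation mentions Y1.
Decompose cons/2: V = X,  g(zero, V) = V.
Bind V := X; substituting into the remaining equation gives: g(zero, X) = X.
Occurs check fails: X occurs in g(zero, X); the equation X = g(zero, X) has no finite solution.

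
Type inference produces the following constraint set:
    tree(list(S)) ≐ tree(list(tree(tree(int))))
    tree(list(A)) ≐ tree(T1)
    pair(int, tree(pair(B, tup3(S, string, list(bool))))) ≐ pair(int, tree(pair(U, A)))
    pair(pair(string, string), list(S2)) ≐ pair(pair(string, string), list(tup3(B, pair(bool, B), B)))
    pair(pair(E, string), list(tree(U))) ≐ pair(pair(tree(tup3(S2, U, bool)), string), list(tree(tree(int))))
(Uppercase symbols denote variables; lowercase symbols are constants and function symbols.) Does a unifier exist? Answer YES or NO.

Decompose tree/1: list(S) ≐ list(tree(tree(int))).
Decompose list/1: S ≐ tree(tree(int)).
Bind S := tree(tree(int)); substituting into the one remaining equation that mentions S gives: pair(int, tree(pair(B, tup3(tree(tree(int)), string, list(bool))))) ≐ pair(int, tree(pair(U, A))).
Decompose tree/1: list(A) ≐ T1.
Bind T1 := list(A); no other remaining equation mentions T1.
Decompose pair/2: int ≐ int,  tree(pair(B, tup3(tree(tree(int)), string, list(bool)))) ≐ tree(pair(U, A)).
Delete trivial equation int ≐ int.
Decompose tree/1: pair(B, tup3(tree(tree(int)), string, list(bool))) ≐ pair(U, A).
Decompose pair/2: B ≐ U,  tup3(tree(tree(int)), string, list(bool)) ≐ A.
Bind B := U; substituting into the one remaining equation that mentions B gives: pair(pair(string, string), list(S2)) ≐ pair(pair(string, string), list(tup3(U, pair(bool, U), U))).
Bind A := tup3(tree(tree(int)), string, list(bool)); no other remaining equation mentions A. Substituting into the earlier binding gives T1 := list(tup3(tree(tree(int)), string, list(bool))).
Decompose pair/2: pair(string, string) ≐ pair(string, string),  list(S2) ≐ list(tup3(U, pair(bool, U), U)).
Delete trivial equation pair(string, string) ≐ pair(string, string).
Decompose list/1: S2 ≐ tup3(U, pair(bool, U), U).
Bind S2 := tup3(U, pair(bool, U), U); substituting into the remaining equation gives: pair(pair(E, string), list(tree(U))) ≐ pair(pair(tree(tup3(tup3(U, pair(bool, U), U), U, bool)), string), list(tree(tree(int)))).
Decompose pair/2: pair(E, string) ≐ pair(tree(tup3(tup3(U, pair(bool, U), U), U, bool)), string),  list(tree(U)) ≐ list(tree(tree(int))).
Decompose pair/2: E ≐ tree(tup3(tup3(U, pair(bool, U), U), U, bool)),  string ≐ string.
Bind E := tree(tup3(tup3(U, pair(bool, U), U), U, bool)); no other remaining equation mentions E.
Delete trivial equation string ≐ string.
Decompose list/1: tree(U) ≐ tree(tree(int)).
Decompose tree/1: U ≐ tree(int).
Bind U := tree(int). Substituting into the earlier bindings gives B := tree(int), S2 := tup3(tree(int), pair(bool, tree(int)), tree(int)), E := tree(tup3(tup3(tree(int), pair(bool, tree(int)), tree(int)), tree(int), bool)).
No equations remain and no clash or occurs-check failure arose, so a unifier exists.

YES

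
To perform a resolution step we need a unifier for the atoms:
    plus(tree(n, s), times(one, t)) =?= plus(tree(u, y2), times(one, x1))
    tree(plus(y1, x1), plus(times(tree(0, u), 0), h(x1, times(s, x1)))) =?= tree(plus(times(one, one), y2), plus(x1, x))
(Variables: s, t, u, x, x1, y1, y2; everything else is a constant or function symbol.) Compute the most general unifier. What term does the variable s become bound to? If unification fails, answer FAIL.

times(tree(0, n), 0)

Decompose plus/2: tree(n, s) =?= tree(u, y2),  times(one, t) =?= times(one, x1).
Decompose tree/2: n =?= u,  s =?= y2.
Bind u := n; substituting into the one remaining equation that mentions u gives: tree(plus(y1, x1), plus(times(tree(0, n), 0), h(x1, times(s, x1)))) =?= tree(plus(times(one, one), y2), plus(x1, x)).
Bind s := y2; substituting into the one remaining equation that mentions s gives: tree(plus(y1, x1), plus(times(tree(0, n), 0), h(x1, times(y2, x1)))) =?= tree(plus(times(one, one), y2), plus(x1, x)).
Decompose times/2: one =?= one,  t =?= x1.
Delete trivial equation one =?= one.
Bind t := x1; no other remaining equation mentions t.
Decompose tree/2: plus(y1, x1) =?= plus(times(one, one), y2),  plus(times(tree(0, n), 0), h(x1, times(y2, x1))) =?= plus(x1, x).
Decompose plus/2: y1 =?= times(one, one),  x1 =?= y2.
Bind y1 := times(one, one); no other remaining equation mentions y1.
Bind x1 := y2; substituting into the remaining equation gives: plus(times(tree(0, n), 0), h(y2, times(y2, y2))) =?= plus(y2, x). Substituting into the earlier binding gives t := y2.
Decompose plus/2: times(tree(0, n), 0) =?= y2,  h(y2, times(y2, y2)) =?= x.
Bind y2 := times(tree(0, n), 0); substituting into the remaining equation gives: h(times(tree(0, n), 0), times(times(tree(0, n), 0), times(tree(0, n), 0))) =?= x. Substituting into the earlier bindings gives s := times(tree(0, n), 0), t := times(tree(0, n), 0), x1 := times(tree(0, n), 0).
Bind x := h(times(tree(0, n), 0), times(times(tree(0, n), 0), times(tree(0, n), 0))).
MGU = { u ↦ n, s ↦ times(tree(0, n), 0), t ↦ times(tree(0, n), 0), y1 ↦ times(one, one), x1 ↦ times(tree(0, n), 0), y2 ↦ times(tree(0, n), 0), x ↦ h(times(tree(0, n), 0), times(times(tree(0, n), 0), times(tree(0, n), 0))) }, so s ↦ times(tree(0, n), 0).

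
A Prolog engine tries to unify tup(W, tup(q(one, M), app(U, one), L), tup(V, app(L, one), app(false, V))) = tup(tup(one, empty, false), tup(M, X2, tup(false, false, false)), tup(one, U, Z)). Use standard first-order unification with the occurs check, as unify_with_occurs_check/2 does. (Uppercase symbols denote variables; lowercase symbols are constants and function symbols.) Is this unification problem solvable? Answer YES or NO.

NO

Decompose tup/3: W = tup(one, empty, false),  tup(q(one, M), app(U, one), L) = tup(M, X2, tup(false, false, false)),  tup(V, app(L, one), app(false, V)) = tup(one, U, Z).
Bind W := tup(one, empty, false); no other remaining equation mentions W.
Decompose tup/3: q(one, M) = M,  app(U, one) = X2,  L = tup(false, false, false).
Occurs check fails: M occurs in q(one, M); the equation M = q(one, M) has no finite solution.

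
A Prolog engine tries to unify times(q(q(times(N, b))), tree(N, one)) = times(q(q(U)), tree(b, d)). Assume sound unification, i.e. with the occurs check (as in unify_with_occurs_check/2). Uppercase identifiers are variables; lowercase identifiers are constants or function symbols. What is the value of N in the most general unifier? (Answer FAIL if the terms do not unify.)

Decompose times/2: q(q(times(N, b))) = q(q(U)),  tree(N, one) = tree(b, d).
Decompose q/1: q(times(N, b)) = q(U).
Decompose q/1: times(N, b) = U.
Bind U := times(N, b); no other remaining equation mentions U.
Decompose tree/2: N = b,  one = d.
Bind N := b; no other remaining equation mentions N. Substituting into the earlier binding gives U := times(b, b).
Clash: constants one and d differ; no unifier exists.

FAIL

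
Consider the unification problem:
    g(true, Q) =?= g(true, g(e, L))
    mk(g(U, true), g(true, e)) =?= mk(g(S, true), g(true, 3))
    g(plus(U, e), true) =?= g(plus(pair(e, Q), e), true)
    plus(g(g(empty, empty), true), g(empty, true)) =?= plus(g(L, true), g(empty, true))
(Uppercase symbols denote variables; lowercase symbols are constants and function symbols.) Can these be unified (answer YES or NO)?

NO

Decompose g/2: true =?= true,  Q =?= g(e, L).
Delete trivial equation true =?= true.
Bind Q := g(e, L); substituting into the one remaining equation that mentions Q gives: g(plus(U, e), true) =?= g(plus(pair(e, g(e, L)), e), true).
Decompose mk/2: g(U, true) =?= g(S, true),  g(true, e) =?= g(true, 3).
Decompose g/2: U =?= S,  true =?= true.
Bind U := S; substituting into the one remaining equation that mentions U gives: g(plus(S, e), true) =?= g(plus(pair(e, g(e, L)), e), true).
Delete trivial equation true =?= true.
Decompose g/2: true =?= true,  e =?= 3.
Delete trivial equation true =?= true.
Clash: constants e and 3 differ; no unifier exists.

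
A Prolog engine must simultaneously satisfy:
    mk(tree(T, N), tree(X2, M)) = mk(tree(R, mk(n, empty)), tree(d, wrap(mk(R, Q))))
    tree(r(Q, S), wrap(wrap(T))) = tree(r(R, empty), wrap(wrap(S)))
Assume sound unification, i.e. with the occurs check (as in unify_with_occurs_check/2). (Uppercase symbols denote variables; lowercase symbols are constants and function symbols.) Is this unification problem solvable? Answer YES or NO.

YES

Decompose mk/2: tree(T, N) = tree(R, mk(n, empty)),  tree(X2, M) = tree(d, wrap(mk(R, Q))).
Decompose tree/2: T = R,  N = mk(n, empty).
Bind T := R; substituting into the one remaining equation that mentions T gives: tree(r(Q, S), wrap(wrap(R))) = tree(r(R, empty), wrap(wrap(S))).
Bind N := mk(n, empty); no other remaining equation mentions N.
Decompose tree/2: X2 = d,  M = wrap(mk(R, Q)).
Bind X2 := d; no other remaining equation mentions X2.
Bind M := wrap(mk(R, Q)); no other remaining equation mentions M.
Decompose tree/2: r(Q, S) = r(R, empty),  wrap(wrap(R)) = wrap(wrap(S)).
Decompose r/2: Q = R,  S = empty.
Bind Q := R; no other remaining equation mentions Q. Substituting into the earlier binding gives M := wrap(mk(R, R)).
Bind S := empty; substituting into the remaining equation gives: wrap(wrap(R)) = wrap(wrap(empty)).
Decompose wrap/1: wrap(R) = wrap(empty).
Decompose wrap/1: R = empty.
Bind R := empty. Substituting into the earlier bindings gives T := empty, M := wrap(mk(empty, empty)), Q := empty.
No equations remain and no clash or occurs-check failure arose, so a unifier exists.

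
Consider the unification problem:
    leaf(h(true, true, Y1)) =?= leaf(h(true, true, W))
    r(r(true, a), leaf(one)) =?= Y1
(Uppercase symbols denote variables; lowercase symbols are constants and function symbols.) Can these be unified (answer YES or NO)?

YES

Decompose leaf/1: h(true, true, Y1) =?= h(true, true, W).
Decompose h/3: true =?= true,  true =?= true,  Y1 =?= W.
Delete trivial equation true =?= true.
Delete trivial equation true =?= true.
Bind Y1 := W; substituting into the remaining equation gives: r(r(true, a), leaf(one)) =?= W.
Bind W := r(r(true, a), leaf(one)). Substituting into the earlier binding gives Y1 := r(r(true, a), leaf(one)).
No equations remain and no clash or occurs-check failure arose, so a unifier exists.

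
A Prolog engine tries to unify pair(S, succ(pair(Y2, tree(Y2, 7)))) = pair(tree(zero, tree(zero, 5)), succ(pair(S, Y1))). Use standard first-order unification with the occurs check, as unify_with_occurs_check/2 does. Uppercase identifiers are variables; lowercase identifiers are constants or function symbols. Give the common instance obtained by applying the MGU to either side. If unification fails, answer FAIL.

pair(tree(zero, tree(zero, 5)), succ(pair(tree(zero, tree(zero, 5)), tree(tree(zero, tree(zero, 5)), 7))))

Decompose pair/2: S = tree(zero, tree(zero, 5)),  succ(pair(Y2, tree(Y2, 7))) = succ(pair(S, Y1)).
Bind S := tree(zero, tree(zero, 5)); substituting into the remaining equation gives: succ(pair(Y2, tree(Y2, 7))) = succ(pair(tree(zero, tree(zero, 5)), Y1)).
Decompose succ/1: pair(Y2, tree(Y2, 7)) = pair(tree(zero, tree(zero, 5)), Y1).
Decompose pair/2: Y2 = tree(zero, tree(zero, 5)),  tree(Y2, 7) = Y1.
Bind Y2 := tree(zero, tree(zero, 5)); substituting into the remaining equation gives: tree(tree(zero, tree(zero, 5)), 7) = Y1.
Bind Y1 := tree(tree(zero, tree(zero, 5)), 7).
Applying the MGU to either side gives pair(tree(zero, tree(zero, 5)), succ(pair(tree(zero, tree(zero, 5)), tree(tree(zero, tree(zero, 5)), 7)))).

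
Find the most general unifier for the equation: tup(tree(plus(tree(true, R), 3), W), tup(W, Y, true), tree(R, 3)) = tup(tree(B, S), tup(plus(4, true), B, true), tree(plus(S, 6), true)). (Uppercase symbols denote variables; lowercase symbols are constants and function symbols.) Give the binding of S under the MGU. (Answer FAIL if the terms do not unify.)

Decompose tup/3: tree(plus(tree(true, R), 3), W) = tree(B, S),  tup(W, Y, true) = tup(plus(4, true), B, true),  tree(R, 3) = tree(plus(S, 6), true).
Decompose tree/2: plus(tree(true, R), 3) = B,  W = S.
Bind B := plus(tree(true, R), 3); substituting into the one remaining equation that mentions B gives: tup(W, Y, true) = tup(plus(4, true), plus(tree(true, R), 3), true).
Bind W := S; substituting into the one remaining equation that mentions W gives: tup(S, Y, true) = tup(plus(4, true), plus(tree(true, R), 3), true).
Decompose tup/3: S = plus(4, true),  Y = plus(tree(true, R), 3),  true = true.
Bind S := plus(4, true); substituting into the one remaining equation that mentions S gives: tree(R, 3) = tree(plus(plus(4, true), 6), true). Substituting into the earlier binding gives W := plus(4, true).
Bind Y := plus(tree(true, R), 3); no other remaining equation mentions Y.
Delete trivial equation true = true.
Decompose tree/2: R = plus(plus(4, true), 6),  3 = true.
Bind R := plus(plus(4, true), 6); no other remaining equation mentions R. Substituting into the earlier bindings gives B := plus(tree(true, plus(plus(4, true), 6)), 3), Y := plus(tree(true, plus(plus(4, true), 6)), 3).
Clash: constants 3 and true differ; no unifier exists.

FAIL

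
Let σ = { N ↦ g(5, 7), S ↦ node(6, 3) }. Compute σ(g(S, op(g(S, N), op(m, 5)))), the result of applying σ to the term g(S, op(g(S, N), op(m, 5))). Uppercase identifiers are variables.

g(node(6, 3), op(g(node(6, 3), g(5, 7)), op(m, 5)))

Replace each occurrence of N with g(5, 7).
Replace each occurrence of S with node(6, 3).
Result: g(node(6, 3), op(g(node(6, 3), g(5, 7)), op(m, 5))).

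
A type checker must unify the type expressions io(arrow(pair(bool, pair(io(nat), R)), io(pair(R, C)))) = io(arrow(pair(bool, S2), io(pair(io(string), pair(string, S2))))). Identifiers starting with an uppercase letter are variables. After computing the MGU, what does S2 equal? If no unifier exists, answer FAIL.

pair(io(nat), io(string))

Decompose io/1: arrow(pair(bool, pair(io(nat), R)), io(pair(R, C))) = arrow(pair(bool, S2), io(pair(io(string), pair(string, S2)))).
Decompose arrow/2: pair(bool, pair(io(nat), R)) = pair(bool, S2),  io(pair(R, C)) = io(pair(io(string), pair(string, S2))).
Decompose pair/2: bool = bool,  pair(io(nat), R) = S2.
Delete trivial equation bool = bool.
Bind S2 := pair(io(nat), R); substituting into the remaining equation gives: io(pair(R, C)) = io(pair(io(string), pair(string, pair(io(nat), R)))).
Decompose io/1: pair(R, C) = pair(io(string), pair(string, pair(io(nat), R))).
Decompose pair/2: R = io(string),  C = pair(string, pair(io(nat), R)).
Bind R := io(string); substituting into the remaining equation gives: C = pair(string, pair(io(nat), io(string))). Substituting into the earlier binding gives S2 := pair(io(nat), io(string)).
Bind C := pair(string, pair(io(nat), io(string))).
MGU = { S2 := pair(io(nat), io(string)), R := io(string), C := pair(string, pair(io(nat), io(string))) }, so S2 := pair(io(nat), io(string)).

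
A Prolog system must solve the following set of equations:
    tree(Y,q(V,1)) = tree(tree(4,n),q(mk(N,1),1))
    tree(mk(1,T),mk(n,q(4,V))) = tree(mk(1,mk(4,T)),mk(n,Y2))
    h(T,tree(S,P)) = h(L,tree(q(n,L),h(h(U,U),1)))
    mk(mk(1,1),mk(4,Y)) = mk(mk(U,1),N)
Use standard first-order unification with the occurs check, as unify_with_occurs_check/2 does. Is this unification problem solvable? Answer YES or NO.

NO

Decompose tree/2: Y = tree(4,n),  q(V,1) = q(mk(N,1),1).
Bind Y := tree(4,n); substituting into the one remaining equation that mentions Y gives: mk(mk(1,1),mk(4,tree(4,n))) = mk(mk(U,1),N).
Decompose q/2: V = mk(N,1),  1 = 1.
Bind V := mk(N,1); substituting into the one remaining equation that mentions V gives: tree(mk(1,T),mk(n,q(4,mk(N,1)))) = tree(mk(1,mk(4,T)),mk(n,Y2)).
Delete trivial equation 1 = 1.
Decompose tree/2: mk(1,T) = mk(1,mk(4,T)),  mk(n,q(4,mk(N,1))) = mk(n,Y2).
Decompose mk/2: 1 = 1,  T = mk(4,T).
Delete trivial equation 1 = 1.
Occurs check fails: T occurs in mk(4,T); the equation T = mk(4,T) has no finite solution.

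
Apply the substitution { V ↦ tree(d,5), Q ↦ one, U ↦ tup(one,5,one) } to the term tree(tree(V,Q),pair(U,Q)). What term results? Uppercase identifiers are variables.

tree(tree(tree(d,5),one),pair(tup(one,5,one),one))

Replace each occurrence of V with tree(d,5).
Replace each occurrence of Q with one.
Replace each occurrence of U with tup(one,5,one).
Result: tree(tree(tree(d,5),one),pair(tup(one,5,one),one)).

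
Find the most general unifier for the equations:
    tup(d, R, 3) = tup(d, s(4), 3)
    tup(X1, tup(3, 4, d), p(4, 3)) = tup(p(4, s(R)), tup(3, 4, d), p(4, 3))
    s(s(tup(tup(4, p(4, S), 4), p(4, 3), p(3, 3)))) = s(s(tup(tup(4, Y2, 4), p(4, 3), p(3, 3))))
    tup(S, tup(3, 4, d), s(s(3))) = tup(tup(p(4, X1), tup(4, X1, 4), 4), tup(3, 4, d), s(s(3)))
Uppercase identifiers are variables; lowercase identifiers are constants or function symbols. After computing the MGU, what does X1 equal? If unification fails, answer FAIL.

Decompose tup/3: d = d,  R = s(4),  3 = 3.
Delete trivial equation d = d.
Bind R := s(4); substituting into the one remaining equation that mentions R gives: tup(X1, tup(3, 4, d), p(4, 3)) = tup(p(4, s(s(4))), tup(3, 4, d), p(4, 3)).
Delete trivial equation 3 = 3.
Decompose tup/3: X1 = p(4, s(s(4))),  tup(3, 4, d) = tup(3, 4, d),  p(4, 3) = p(4, 3).
Bind X1 := p(4, s(s(4))); substituting into the one remaining equation that mentions X1 gives: tup(S, tup(3, 4, d), s(s(3))) = tup(tup(p(4, p(4, s(s(4)))), tup(4, p(4, s(s(4))), 4), 4), tup(3, 4, d), s(s(3))).
Delete trivial equation tup(3, 4, d) = tup(3, 4, d).
Delete trivial equation p(4, 3) = p(4, 3).
Decompose s/1: s(tup(tup(4, p(4, S), 4), p(4, 3), p(3, 3))) = s(tup(tup(4, Y2, 4), p(4, 3), p(3, 3))).
Decompose s/1: tup(tup(4, p(4, S), 4), p(4, 3), p(3, 3)) = tup(tup(4, Y2, 4), p(4, 3), p(3, 3)).
Decompose tup/3: tup(4, p(4, S), 4) = tup(4, Y2, 4),  p(4, 3) = p(4, 3),  p(3, 3) = p(3, 3).
Decompose tup/3: 4 = 4,  p(4, S) = Y2,  4 = 4.
Delete trivial equation 4 = 4.
Bind Y2 := p(4, S); no other remaining equation mentions Y2.
Delete trivial equation 4 = 4.
Delete trivial equation p(4, 3) = p(4, 3).
Delete trivial equation p(3, 3) = p(3, 3).
Decompose tup/3: S = tup(p(4, p(4, s(s(4)))), tup(4, p(4, s(s(4))), 4), 4),  tup(3, 4, d) = tup(3, 4, d),  s(s(3)) = s(s(3)).
Bind S := tup(p(4, p(4, s(s(4)))), tup(4, p(4, s(s(4))), 4), 4); no other remaining equation mentions S. Substituting into the earlier binding gives Y2 := p(4, tup(p(4, p(4, s(s(4)))), tup(4, p(4, s(s(4))), 4), 4)).
Delete trivial equation tup(3, 4, d) = tup(3, 4, d).
Delete trivial equation s(s(3)) = s(s(3)).
MGU = { R -> s(4), X1 -> p(4, s(s(4))), Y2 -> p(4, tup(p(4, p(4, s(s(4)))), tup(4, p(4, s(s(4))), 4), 4)), S -> tup(p(4, p(4, s(s(4)))), tup(4, p(4, s(s(4))), 4), 4) }, so X1 -> p(4, s(s(4))).

p(4, s(s(4)))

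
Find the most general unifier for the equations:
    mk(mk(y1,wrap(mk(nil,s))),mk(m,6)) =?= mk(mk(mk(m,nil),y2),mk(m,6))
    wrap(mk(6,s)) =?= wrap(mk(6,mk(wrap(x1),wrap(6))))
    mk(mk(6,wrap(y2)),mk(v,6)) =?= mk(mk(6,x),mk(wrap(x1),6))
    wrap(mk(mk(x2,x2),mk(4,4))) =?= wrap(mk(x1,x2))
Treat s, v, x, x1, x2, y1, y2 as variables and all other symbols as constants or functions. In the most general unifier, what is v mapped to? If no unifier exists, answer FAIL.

Decompose mk/2: mk(y1,wrap(mk(nil,s))) =?= mk(mk(m,nil),y2),  mk(m,6) =?= mk(m,6).
Decompose mk/2: y1 =?= mk(m,nil),  wrap(mk(nil,s)) =?= y2.
Bind y1 := mk(m,nil); no other remaining equation mentions y1.
Bind y2 := wrap(mk(nil,s)); substituting into the one remaining equation that mentions y2 gives: mk(mk(6,wrap(wrap(mk(nil,s)))),mk(v,6)) =?= mk(mk(6,x),mk(wrap(x1),6)).
Delete trivial equation mk(m,6) =?= mk(m,6).
Decompose wrap/1: mk(6,s) =?= mk(6,mk(wrap(x1),wrap(6))).
Decompose mk/2: 6 =?= 6,  s =?= mk(wrap(x1),wrap(6)).
Delete trivial equation 6 =?= 6.
Bind s := mk(wrap(x1),wrap(6)); substituting into the one remaining equation that mentions s gives: mk(mk(6,wrap(wrap(mk(nil,mk(wrap(x1),wrap(6)))))),mk(v,6)) =?= mk(mk(6,x),mk(wrap(x1),6)). Substituting into the earlier binding gives y2 := wrap(mk(nil,mk(wrap(x1),wrap(6)))).
Decompose mk/2: mk(6,wrap(wrap(mk(nil,mk(wrap(x1),wrap(6)))))) =?= mk(6,x),  mk(v,6) =?= mk(wrap(x1),6).
Decompose mk/2: 6 =?= 6,  wrap(wrap(mk(nil,mk(wrap(x1),wrap(6))))) =?= x.
Delete trivial equation 6 =?= 6.
Bind x := wrap(wrap(mk(nil,mk(wrap(x1),wrap(6))))); no other remaining equation mentions x.
Decompose mk/2: v =?= wrap(x1),  6 =?= 6.
Bind v := wrap(x1); no other remaining equation mentions v.
Delete trivial equation 6 =?= 6.
Decompose wrap/1: mk(mk(x2,x2),mk(4,4)) =?= mk(x1,x2).
Decompose mk/2: mk(x2,x2) =?= x1,  mk(4,4) =?= x2.
Bind x1 := mk(x2,x2); no other remaining equation mentions x1. Substituting into the earlier bindings gives y2 := wrap(mk(nil,mk(wrap(mk(x2,x2)),wrap(6)))), s := mk(wrap(mk(x2,x2)),wrap(6)), x := wrap(wrap(mk(nil,mk(wrap(mk(x2,x2)),wrap(6))))), v := wrap(mk(x2,x2)).
Bind x2 := mk(4,4). Substituting into the earlier bindings gives y2 := wrap(mk(nil,mk(wrap(mk(mk(4,4),mk(4,4))),wrap(6)))), s := mk(wrap(mk(mk(4,4),mk(4,4))),wrap(6)), x := wrap(wrap(mk(nil,mk(wrap(mk(mk(4,4),mk(4,4))),wrap(6))))), v := wrap(mk(mk(4,4),mk(4,4))), x1 := mk(mk(4,4),mk(4,4)).
MGU = { y1 := mk(m,nil), y2 := wrap(mk(nil,mk(wrap(mk(mk(4,4),mk(4,4))),wrap(6)))), s := mk(wrap(mk(mk(4,4),mk(4,4))),wrap(6)), x := wrap(wrap(mk(nil,mk(wrap(mk(mk(4,4),mk(4,4))),wrap(6))))), v := wrap(mk(mk(4,4),mk(4,4))), x1 := mk(mk(4,4),mk(4,4)), x2 := mk(4,4) }, so v := wrap(mk(mk(4,4),mk(4,4))).

wrap(mk(mk(4,4),mk(4,4)))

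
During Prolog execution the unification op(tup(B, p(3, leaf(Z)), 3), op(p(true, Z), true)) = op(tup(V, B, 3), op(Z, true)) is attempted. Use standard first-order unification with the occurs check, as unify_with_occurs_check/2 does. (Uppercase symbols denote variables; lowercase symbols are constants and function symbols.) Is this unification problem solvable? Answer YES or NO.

Decompose op/2: tup(B, p(3, leaf(Z)), 3) = tup(V, B, 3),  op(p(true, Z), true) = op(Z, true).
Decompose tup/3: B = V,  p(3, leaf(Z)) = B,  3 = 3.
Bind B := V; substituting into the one remaining equation that mentions B gives: p(3, leaf(Z)) = V.
Bind V := p(3, leaf(Z)); no other remaining equation mentions V. Substituting into the earlier binding gives B := p(3, leaf(Z)).
Delete trivial equation 3 = 3.
Decompose op/2: p(true, Z) = Z,  true = true.
Occurs check fails: Z occurs in p(true, Z); the equation Z = p(true, Z) has no finite solution.

NO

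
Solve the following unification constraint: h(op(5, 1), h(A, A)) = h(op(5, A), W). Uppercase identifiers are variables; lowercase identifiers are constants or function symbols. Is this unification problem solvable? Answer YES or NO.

Decompose h/2: op(5, 1) = op(5, A),  h(A, A) = W.
Decompose op/2: 5 = 5,  1 = A.
Delete trivial equation 5 = 5.
Bind A := 1; substituting into the remaining equation gives: h(1, 1) = W.
Bind W := h(1, 1).
No equations remain and no clash or occurs-check failure arose, so a unifier exists.

YES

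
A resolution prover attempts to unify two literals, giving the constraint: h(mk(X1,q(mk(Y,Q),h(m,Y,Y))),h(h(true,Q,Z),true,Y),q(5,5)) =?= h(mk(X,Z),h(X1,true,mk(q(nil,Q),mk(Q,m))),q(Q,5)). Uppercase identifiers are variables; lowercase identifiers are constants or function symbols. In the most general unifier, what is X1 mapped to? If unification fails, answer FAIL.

Decompose h/3: mk(X1,q(mk(Y,Q),h(m,Y,Y))) =?= mk(X,Z),  h(h(true,Q,Z),true,Y) =?= h(X1,true,mk(q(nil,Q),mk(Q,m))),  q(5,5) =?= q(Q,5).
Decompose mk/2: X1 =?= X,  q(mk(Y,Q),h(m,Y,Y)) =?= Z.
Bind X1 := X; substituting into the one remaining equation that mentions X1 gives: h(h(true,Q,Z),true,Y) =?= h(X,true,mk(q(nil,Q),mk(Q,m))).
Bind Z := q(mk(Y,Q),h(m,Y,Y)); substituting into the one remaining equation that mentions Z gives: h(h(true,Q,q(mk(Y,Q),h(m,Y,Y))),true,Y) =?= h(X,true,mk(q(nil,Q),mk(Q,m))).
Decompose h/3: h(true,Q,q(mk(Y,Q),h(m,Y,Y))) =?= X,  true =?= true,  Y =?= mk(q(nil,Q),mk(Q,m)).
Bind X := h(true,Q,q(mk(Y,Q),h(m,Y,Y))); no other remaining equation mentions X. Substituting into the earlier binding gives X1 := h(true,Q,q(mk(Y,Q),h(m,Y,Y))).
Delete trivial equation true =?= true.
Bind Y := mk(q(nil,Q),mk(Q,m)); no other remaining equation mentions Y. Substituting into the earlier bindings gives X1 := h(true,Q,q(mk(mk(q(nil,Q),mk(Q,m)),Q),h(m,mk(q(nil,Q),mk(Q,m)),mk(q(nil,Q),mk(Q,m))))), Z := q(mk(mk(q(nil,Q),mk(Q,m)),Q),h(m,mk(q(nil,Q),mk(Q,m)),mk(q(nil,Q),mk(Q,m)))), X := h(true,Q,q(mk(mk(q(nil,Q),mk(Q,m)),Q),h(m,mk(q(nil,Q),mk(Q,m)),mk(q(nil,Q),mk(Q,m))))).
Decompose q/2: 5 =?= Q,  5 =?= 5.
Bind Q := 5; no other remaining equation mentions Q. Substituting into the earlier bindings gives X1 := h(true,5,q(mk(mk(q(nil,5),mk(5,m)),5),h(m,mk(q(nil,5),mk(5,m)),mk(q(nil,5),mk(5,m))))), Z := q(mk(mk(q(nil,5),mk(5,m)),5),h(m,mk(q(nil,5),mk(5,m)),mk(q(nil,5),mk(5,m)))), X := h(true,5,q(mk(mk(q(nil,5),mk(5,m)),5),h(m,mk(q(nil,5),mk(5,m)),mk(q(nil,5),mk(5,m))))), Y := mk(q(nil,5),mk(5,m)).
Delete trivial equation 5 =?= 5.
MGU = { X1 -> h(true,5,q(mk(mk(q(nil,5),mk(5,m)),5),h(m,mk(q(nil,5),mk(5,m)),mk(q(nil,5),mk(5,m))))), Z -> q(mk(mk(q(nil,5),mk(5,m)),5),h(m,mk(q(nil,5),mk(5,m)),mk(q(nil,5),mk(5,m)))), X -> h(true,5,q(mk(mk(q(nil,5),mk(5,m)),5),h(m,mk(q(nil,5),mk(5,m)),mk(q(nil,5),mk(5,m))))), Y -> mk(q(nil,5),mk(5,m)), Q -> 5 }, so X1 -> h(true,5,q(mk(mk(q(nil,5),mk(5,m)),5),h(m,mk(q(nil,5),mk(5,m)),mk(q(nil,5),mk(5,m))))).

h(true,5,q(mk(mk(q(nil,5),mk(5,m)),5),h(m,mk(q(nil,5),mk(5,m)),mk(q(nil,5),mk(5,m)))))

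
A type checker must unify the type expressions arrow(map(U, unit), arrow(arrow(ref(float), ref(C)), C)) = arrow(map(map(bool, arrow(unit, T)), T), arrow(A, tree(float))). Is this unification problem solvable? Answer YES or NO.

Decompose arrow/2: map(U, unit) = map(map(bool, arrow(unit, T)), T),  arrow(arrow(ref(float), ref(C)), C) = arrow(A, tree(float)).
Decompose map/2: U = map(bool, arrow(unit, T)),  unit = T.
Bind U := map(bool, arrow(unit, T)); no other remaining equation mentions U.
Bind T := unit; no other remaining equation mentions T. Substituting into the earlier binding gives U := map(bool, arrow(unit, unit)).
Decompose arrow/2: arrow(ref(float), ref(C)) = A,  C = tree(float).
Bind A := arrow(ref(float), ref(C)); no other remaining equation mentions A.
Bind C := tree(float). Substituting into the earlier binding gives A := arrow(ref(float), ref(tree(float))).
No equations remain and no clash or occurs-check failure arose, so a unifier exists.

YES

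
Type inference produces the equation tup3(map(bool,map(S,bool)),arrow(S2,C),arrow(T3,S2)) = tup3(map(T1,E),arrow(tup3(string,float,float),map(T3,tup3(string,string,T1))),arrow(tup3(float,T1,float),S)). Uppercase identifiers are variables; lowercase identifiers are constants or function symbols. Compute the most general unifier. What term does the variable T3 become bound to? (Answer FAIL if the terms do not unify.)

Decompose tup3/3: map(bool,map(S,bool)) = map(T1,E),  arrow(S2,C) = arrow(tup3(string,float,float),map(T3,tup3(string,string,T1))),  arrow(T3,S2) = arrow(tup3(float,T1,float),S).
Decompose map/2: bool = T1,  map(S,bool) = E.
Bind T1 := bool; substituting into the 2 remaining equations that mention T1 gives: arrow(S2,C) = arrow(tup3(string,float,float),map(T3,tup3(string,string,bool))),  arrow(T3,S2) = arrow(tup3(float,bool,float),S).
Bind E := map(S,bool); no other remaining equation mentions E.
Decompose arrow/2: S2 = tup3(string,float,float),  C = map(T3,tup3(string,string,bool)).
Bind S2 := tup3(string,float,float); substituting into the one remaining equation that mentions S2 gives: arrow(T3,tup3(string,float,float)) = arrow(tup3(float,bool,float),S).
Bind C := map(T3,tup3(string,string,bool)); no other remaining equation mentions C.
Decompose arrow/2: T3 = tup3(float,bool,float),  tup3(string,float,float) = S.
Bind T3 := tup3(float,bool,float); no other remaining equation mentions T3. Substituting into the earlier binding gives C := map(tup3(float,bool,float),tup3(string,string,bool)).
Bind S := tup3(string,float,float). Substituting into the earlier binding gives E := map(tup3(string,float,float),bool).
MGU = { T1 ↦ bool, E ↦ map(tup3(string,float,float),bool), S2 ↦ tup3(string,float,float), C ↦ map(tup3(float,bool,float),tup3(string,string,bool)), T3 ↦ tup3(float,bool,float), S ↦ tup3(string,float,float) }, so T3 ↦ tup3(float,bool,float).

tup3(float,bool,float)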